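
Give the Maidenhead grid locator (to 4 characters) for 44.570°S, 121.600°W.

CE95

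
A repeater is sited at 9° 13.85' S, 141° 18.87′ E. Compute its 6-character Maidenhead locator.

Offset from 180°W / 90°S: lon 321.3145°, lat 80.7692°.
Field: 321.3145/20 → 16 → Q, 80.7692/10 → 8 → I; chars QI.
Square: 1.3145/2 → 0, 0.7692/1 → 0; chars 00.
Subsquare: 1.3145/0.0833333 → 15 → p, 0.7692/0.0416667 → 18 → s; chars ps.

QI00ps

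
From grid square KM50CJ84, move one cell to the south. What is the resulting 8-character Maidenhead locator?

KM50cj83

Latitude extended square 4; −1 → 3.
The longitude characters are unchanged.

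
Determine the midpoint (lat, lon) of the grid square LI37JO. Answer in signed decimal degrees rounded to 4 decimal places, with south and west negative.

-2.3958, 46.7917

Field L=11, I=8: +11·20° lon, +8·10° lat → SW at lon 40°, lat -10°.
Square 3, 7: +3·2° lon, +7·1° lat → SW at lon 46°, lat -3°.
Subsquare j=9, o=14: +9·0.0833333° lon, +14·0.0416667° lat → SW at lon 46.75°, lat -2.41667°.
Cell spans 0.0833333° lon × 0.0416667° lat. Centre is SW corner plus half of each.
latitude -2.3958, longitude 46.7917.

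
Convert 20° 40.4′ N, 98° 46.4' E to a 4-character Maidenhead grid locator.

Offset from 180°W / 90°S: lon 278.77°, lat 110.67°.
Field: lon ⌊278.77/20⌋ = 13 → N; lat ⌊110.67/10⌋ = 11 → L.
Square: lon ⌊18.77/2⌋ = 9; lat ⌊0.67/1⌋ = 0.

NL90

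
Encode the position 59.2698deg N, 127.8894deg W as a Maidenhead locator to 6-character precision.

Shift to the Maidenhead origin (180°W, 90°S): lon 52.1106, lat 149.2698.
Field (20°×10°, letters A–R): 52.1106/20 → 2 → C, 149.2698/10 → 14 → O; chars CO.
Square (2°×1°, digits 0–9): 12.1106/2 → 6, 9.2698/1 → 9; chars 69.
Subsquare (5′×2.5′, letters a–x): 0.1106/0.0833333 → 1 → b, 0.2698/0.0416667 → 6 → g; chars bg.

CO69bg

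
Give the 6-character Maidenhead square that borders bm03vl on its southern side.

BM03vk

Latitude subsquare l = 11; −1 → 10 = k.
The longitude characters are unchanged.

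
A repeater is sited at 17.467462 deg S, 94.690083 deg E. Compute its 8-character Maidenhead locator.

Add 180° to longitude and 90° to latitude: 274.69008, 72.53254.
Field (20°×10°, letters A–R): 274.69008/20 → 13 → N, 72.53254/10 → 7 → H; chars NH.
Square (2°×1°, digits 0–9): 14.69008/2 → 7, 2.53254/1 → 2; chars 72.
Subsquare (5′×2.5′, letters a–x): 0.69008/0.0833333 → 8 → i, 0.53254/0.0416667 → 12 → m; chars im.
Extended square (30″×15″, digits 0–9): 0.02342/0.00833333 → 2, 0.03254/0.00416667 → 7; chars 27.

NH72im27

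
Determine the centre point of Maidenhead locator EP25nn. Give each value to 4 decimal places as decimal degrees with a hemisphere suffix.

Field E=4, P=15: +4·20° lon, +15·10° lat → SW at lon -100°, lat 60°.
Square 2, 5: +2·2° lon, +5·1° lat → SW at lon -96°, lat 65°.
Subsquare n=13, n=13: +13·0.0833333° lon, +13·0.0416667° lat → SW at lon -94.9167°, lat 65.5417°.
Cell spans 0.0833333° lon × 0.0416667° lat. Centre is SW corner plus half of each.
latitude 65.5625° N, longitude 94.8750° W.

65.5625° N, 94.8750° W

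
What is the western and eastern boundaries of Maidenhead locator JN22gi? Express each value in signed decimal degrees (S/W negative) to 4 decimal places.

Field J=9, N=13: +9·20° lon, +13·10° lat → SW at lon 0°, lat 40°.
Square 2, 2: +2·2° lon, +2·1° lat → SW at lon 4°, lat 42°.
Subsquare g=6, i=8: +6·0.0833333° lon, +8·0.0416667° lat → SW at lon 4.5°, lat 42.3333°.
Cell spans 0.0833333° lon × 0.0416667° lat.
west 4.5000, east 4.5833.

4.5000, 4.5833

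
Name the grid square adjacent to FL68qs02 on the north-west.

FL68ps93

Longitude extended square 0; −1 → -1, wraps to 9, carry into subsquare.
Longitude subsquare q = 16; −1 → 15 = p.
Latitude extended square 2; +1 → 3.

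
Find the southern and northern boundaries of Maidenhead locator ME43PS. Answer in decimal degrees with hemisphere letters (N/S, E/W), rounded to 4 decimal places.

Field M=12, E=4: +12·20° lon, +4·10° lat → SW at lon 60°, lat -50°.
Square 4, 3: +4·2° lon, +3·1° lat → SW at lon 68°, lat -47°.
Subsquare p=15, s=18: +15·0.0833333° lon, +18·0.0416667° lat → SW at lon 69.25°, lat -46.25°.
Cell spans 0.0833333° lon × 0.0416667° lat.
south 46.2500° S, north 46.2083° S.

46.2500° S, 46.2083° S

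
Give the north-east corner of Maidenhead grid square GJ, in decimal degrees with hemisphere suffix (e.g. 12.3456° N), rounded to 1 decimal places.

10.0° N, 40.0° W

Field G=6, J=9: +6·20° lon, +9·10° lat → SW at lon -60°, lat 0°.
Cell spans 20° lon × 10° lat. NE corner is SW corner plus one full cell.
latitude 10.0° N, longitude 40.0° W.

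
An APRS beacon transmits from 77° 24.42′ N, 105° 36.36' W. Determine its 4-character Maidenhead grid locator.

DQ77

Offset from 180°W / 90°S: lon 74.39°, lat 167.41°.
Field: lon ⌊74.39/20⌋ = 3 → D; lat ⌊167.41/10⌋ = 16 → Q.
Square: lon ⌊14.39/2⌋ = 7; lat ⌊7.41/1⌋ = 7.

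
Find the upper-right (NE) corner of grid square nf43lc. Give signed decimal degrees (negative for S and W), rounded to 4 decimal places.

-36.8750, 89.0000

Field N=13, F=5: +13·20° lon, +5·10° lat → SW at lon 80°, lat -40°.
Square 4, 3: +4·2° lon, +3·1° lat → SW at lon 88°, lat -37°.
Subsquare l=11, c=2: +11·0.0833333° lon, +2·0.0416667° lat → SW at lon 88.9167°, lat -36.9167°.
Cell spans 0.0833333° lon × 0.0416667° lat. NE corner is SW corner plus one full cell.
latitude -36.8750, longitude 89.0000.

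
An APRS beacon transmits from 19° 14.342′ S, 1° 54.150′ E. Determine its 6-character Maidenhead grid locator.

Shift to the Maidenhead origin (180°W, 90°S): lon 181.9025, lat 70.7610.
Field: lon ⌊181.9025/20⌋ = 9 → J; lat ⌊70.7610/10⌋ = 7 → H.
Square: lon ⌊1.9025/2⌋ = 0; lat ⌊0.7610/1⌋ = 0.
Subsquare: lon ⌊1.9025/0.0833333⌋ = 22 → w; lat ⌊0.7610/0.0416667⌋ = 18 → s.

JH00ws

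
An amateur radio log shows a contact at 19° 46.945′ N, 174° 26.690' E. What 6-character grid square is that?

RK79fs

Add 180° to longitude and 90° to latitude: 354.4448, 109.7824.
Field: lon ⌊354.4448/20⌋ = 17 → R; lat ⌊109.7824/10⌋ = 10 → K.
Square: lon ⌊14.4448/2⌋ = 7; lat ⌊9.7824/1⌋ = 9.
Subsquare: lon ⌊0.4448/0.0833333⌋ = 5 → f; lat ⌊0.7824/0.0416667⌋ = 18 → s.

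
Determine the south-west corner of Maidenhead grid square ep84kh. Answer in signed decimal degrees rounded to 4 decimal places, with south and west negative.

64.2917, -83.1667

Field E=4, P=15: +4·20° lon, +15·10° lat → SW at lon -100°, lat 60°.
Square 8, 4: +8·2° lon, +4·1° lat → SW at lon -84°, lat 64°.
Subsquare k=10, h=7: +10·0.0833333° lon, +7·0.0416667° lat → SW at lon -83.1667°, lat 64.2917°.
latitude 64.2917, longitude -83.1667.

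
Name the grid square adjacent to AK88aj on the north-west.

AK78xk

Longitude subsquare a = 0; −1 → -1, wraps to 23 = x, carry into square.
Longitude square 8; −1 → 7.
Latitude subsquare j = 9; +1 → 10 = k.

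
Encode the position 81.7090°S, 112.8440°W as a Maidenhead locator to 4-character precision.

Shift to the Maidenhead origin (180°W, 90°S): lon 67.16, lat 8.29.
Field: 67.16/20 → 3 → D, 8.29/10 → 0 → A; chars DA.
Square: 7.16/2 → 3, 8.29/1 → 8; chars 38.

DA38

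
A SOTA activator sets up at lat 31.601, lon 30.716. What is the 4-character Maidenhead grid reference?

KM51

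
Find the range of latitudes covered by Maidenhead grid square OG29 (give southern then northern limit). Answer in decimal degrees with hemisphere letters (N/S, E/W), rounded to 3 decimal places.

21.000° S, 20.000° S

Field O=14, G=6: +14·20° lon, +6·10° lat → SW at lon 100°, lat -30°.
Square 2, 9: +2·2° lon, +9·1° lat → SW at lon 104°, lat -21°.
Cell spans 2° lon × 1° lat.
south 21.000° S, north 20.000° S.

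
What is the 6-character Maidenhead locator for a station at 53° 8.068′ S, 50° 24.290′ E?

LD56eu

Shift to the Maidenhead origin (180°W, 90°S): lon 230.4048, lat 36.8655.
Field: 230.4048/20 → 11 → L, 36.8655/10 → 3 → D; chars LD.
Square: 10.4048/2 → 5, 6.8655/1 → 6; chars 56.
Subsquare: 0.4048/0.0833333 → 4 → e, 0.8655/0.0416667 → 20 → u; chars eu.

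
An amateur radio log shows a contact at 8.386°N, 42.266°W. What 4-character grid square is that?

Offset from 180°W / 90°S: lon 137.73°, lat 98.39°.
Field: lon ⌊137.73/20⌋ = 6 → G; lat ⌊98.39/10⌋ = 9 → J.
Square: lon ⌊17.73/2⌋ = 8; lat ⌊8.39/1⌋ = 8.

GJ88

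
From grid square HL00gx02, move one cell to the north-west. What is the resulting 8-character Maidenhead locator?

HL00fx93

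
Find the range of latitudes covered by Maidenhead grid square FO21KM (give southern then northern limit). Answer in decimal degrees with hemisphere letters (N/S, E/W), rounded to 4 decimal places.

51.5000° N, 51.5417° N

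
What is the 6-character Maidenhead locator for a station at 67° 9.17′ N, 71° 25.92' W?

FP47gd

Shift to the Maidenhead origin (180°W, 90°S): lon 108.5680, lat 157.1528.
Field (20°×10°, letters A–R): 108.5680/20 → 5 → F, 157.1528/10 → 15 → P; chars FP.
Square (2°×1°, digits 0–9): 8.5680/2 → 4, 7.1528/1 → 7; chars 47.
Subsquare (5′×2.5′, letters a–x): 0.5680/0.0833333 → 6 → g, 0.1528/0.0416667 → 3 → d; chars gd.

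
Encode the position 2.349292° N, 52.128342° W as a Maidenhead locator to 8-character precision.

GJ32wi43

Offset from 180°W / 90°S: lon 127.87166°, lat 92.34929°.
Field: 127.87166/20 → 6 → G, 92.34929/10 → 9 → J; chars GJ.
Square: 7.87166/2 → 3, 2.34929/1 → 2; chars 32.
Subsquare: 1.87166/0.0833333 → 22 → w, 0.34929/0.0416667 → 8 → i; chars wi.
Extended square: 0.03832/0.00833333 → 4, 0.01596/0.00416667 → 3; chars 43.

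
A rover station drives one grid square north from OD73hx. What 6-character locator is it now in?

Latitude subsquare x = 23; +1 → 24, wraps to 0 = a, carry into square.
Latitude square 3; +1 → 4.
The longitude characters are unchanged.

OD74ha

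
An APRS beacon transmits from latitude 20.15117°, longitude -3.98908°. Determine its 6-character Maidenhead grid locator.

Add 180° to longitude and 90° to latitude: 176.0109, 110.1512.
Field (20°×10°, letters A–R): lon ⌊176.0109/20⌋ = 8 → I; lat ⌊110.1512/10⌋ = 11 → L.
Square (2°×1°, digits 0–9): lon ⌊16.0109/2⌋ = 8; lat ⌊0.1512/1⌋ = 0.
Subsquare (5′×2.5′, letters a–x): lon ⌊0.0109/0.0833333⌋ = 0 → a; lat ⌊0.1512/0.0416667⌋ = 3 → d.

IL80ad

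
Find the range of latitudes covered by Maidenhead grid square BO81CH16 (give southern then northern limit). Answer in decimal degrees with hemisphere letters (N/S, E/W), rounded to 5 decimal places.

51.31667° N, 51.32083° N

Field B=1, O=14: +1·20° lon, +14·10° lat → SW at lon -160°, lat 50°.
Square 8, 1: +8·2° lon, +1·1° lat → SW at lon -144°, lat 51°.
Subsquare c=2, h=7: +2·0.0833333° lon, +7·0.0416667° lat → SW at lon -143.833°, lat 51.2917°.
Extended square 1, 6: +1·0.00833333° lon, +6·0.00416667° lat → SW at lon -143.825°, lat 51.3167°.
Cell spans 0.00833333° lon × 0.00416667° lat.
south 51.31667° N, north 51.32083° N.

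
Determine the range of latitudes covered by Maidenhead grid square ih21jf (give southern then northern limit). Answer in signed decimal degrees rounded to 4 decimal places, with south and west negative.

-18.7917, -18.7500

Field I=8, H=7: +8·20° lon, +7·10° lat → SW at lon -20°, lat -20°.
Square 2, 1: +2·2° lon, +1·1° lat → SW at lon -16°, lat -19°.
Subsquare j=9, f=5: +9·0.0833333° lon, +5·0.0416667° lat → SW at lon -15.25°, lat -18.7917°.
Cell spans 0.0833333° lon × 0.0416667° lat.
south -18.7917, north -18.7500.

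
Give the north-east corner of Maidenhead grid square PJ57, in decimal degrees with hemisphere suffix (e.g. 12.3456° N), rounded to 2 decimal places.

Field P=15, J=9: +15·20° lon, +9·10° lat → SW at lon 120°, lat 0°.
Square 5, 7: +5·2° lon, +7·1° lat → SW at lon 130°, lat 7°.
Cell spans 2° lon × 1° lat. NE corner is SW corner plus one full cell.
latitude 8.00° N, longitude 132.00° E.

8.00° N, 132.00° E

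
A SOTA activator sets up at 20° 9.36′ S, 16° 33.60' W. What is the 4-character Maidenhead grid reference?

IG19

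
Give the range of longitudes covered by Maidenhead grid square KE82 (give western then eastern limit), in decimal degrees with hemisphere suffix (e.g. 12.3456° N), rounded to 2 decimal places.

36.00° E, 38.00° E

Field K=10, E=4: +10·20° lon, +4·10° lat → SW at lon 20°, lat -50°.
Square 8, 2: +8·2° lon, +2·1° lat → SW at lon 36°, lat -48°.
Cell spans 2° lon × 1° lat.
west 36.00° E, east 38.00° E.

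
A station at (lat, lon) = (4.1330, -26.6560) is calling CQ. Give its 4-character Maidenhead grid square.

HJ64

Add 180° to longitude and 90° to latitude: 153.34, 94.13.
Field: 153.34/20 → 7 → H, 94.13/10 → 9 → J; chars HJ.
Square: 13.34/2 → 6, 4.13/1 → 4; chars 64.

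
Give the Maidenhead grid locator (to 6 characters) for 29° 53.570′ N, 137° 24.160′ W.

Shift to the Maidenhead origin (180°W, 90°S): lon 42.5973, lat 119.8928.
Field: 42.5973/20 → 2 → C, 119.8928/10 → 11 → L; chars CL.
Square: 2.5973/2 → 1, 9.8928/1 → 9; chars 19.
Subsquare: 0.5973/0.0833333 → 7 → h, 0.8928/0.0416667 → 21 → v; chars hv.

CL19hv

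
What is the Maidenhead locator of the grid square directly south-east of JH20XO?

JH30an

Longitude subsquare x = 23; +1 → 24, wraps to 0 = a, carry into square.
Longitude square 2; +1 → 3.
Latitude subsquare o = 14; −1 → 13 = n.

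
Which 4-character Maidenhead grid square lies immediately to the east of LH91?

MH01

Longitude square 9; +1 → 10, wraps to 0, carry into field.
Longitude field L = 11; +1 → 12 = M.
The latitude characters are unchanged.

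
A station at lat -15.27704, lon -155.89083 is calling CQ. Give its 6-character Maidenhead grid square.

BH24br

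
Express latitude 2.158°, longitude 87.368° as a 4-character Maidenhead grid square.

NJ32

Add 180° to longitude and 90° to latitude: 267.37, 92.16.
Field: 267.37/20 → 13 → N, 92.16/10 → 9 → J; chars NJ.
Square: 7.37/2 → 3, 2.16/1 → 2; chars 32.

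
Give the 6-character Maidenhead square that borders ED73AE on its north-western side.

Longitude subsquare a = 0; −1 → -1, wraps to 23 = x, carry into square.
Longitude square 7; −1 → 6.
Latitude subsquare e = 4; +1 → 5 = f.

ED63xf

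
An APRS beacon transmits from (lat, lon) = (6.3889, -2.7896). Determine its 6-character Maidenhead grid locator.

Offset from 180°W / 90°S: lon 177.2104°, lat 96.3889°.
Field: 177.2104/20 → 8 → I, 96.3889/10 → 9 → J; chars IJ.
Square: 17.2104/2 → 8, 6.3889/1 → 6; chars 86.
Subsquare: 1.2104/0.0833333 → 14 → o, 0.3889/0.0416667 → 9 → j; chars oj.

IJ86oj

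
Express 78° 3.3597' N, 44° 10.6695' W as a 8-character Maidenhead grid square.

GQ78vb83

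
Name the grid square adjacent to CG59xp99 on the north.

Latitude extended square 9; +1 → 10, wraps to 0, carry into subsquare.
Latitude subsquare p = 15; +1 → 16 = q.
The longitude characters are unchanged.

CG59xq90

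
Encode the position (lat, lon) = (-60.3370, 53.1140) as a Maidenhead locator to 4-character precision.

Shift to the Maidenhead origin (180°W, 90°S): lon 233.11, lat 29.66.
Field (20°×10°, letters A–R): lon ⌊233.11/20⌋ = 11 → L; lat ⌊29.66/10⌋ = 2 → C.
Square (2°×1°, digits 0–9): lon ⌊13.11/2⌋ = 6; lat ⌊9.66/1⌋ = 9.

LC69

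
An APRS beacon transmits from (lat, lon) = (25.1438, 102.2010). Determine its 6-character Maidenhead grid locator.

Offset from 180°W / 90°S: lon 282.2010°, lat 115.1438°.
Field (20°×10°, letters A–R): lon ⌊282.2010/20⌋ = 14 → O; lat ⌊115.1438/10⌋ = 11 → L.
Square (2°×1°, digits 0–9): lon ⌊2.2010/2⌋ = 1; lat ⌊5.1438/1⌋ = 5.
Subsquare (5′×2.5′, letters a–x): lon ⌊0.2010/0.0833333⌋ = 2 → c; lat ⌊0.1438/0.0416667⌋ = 3 → d.

OL15cd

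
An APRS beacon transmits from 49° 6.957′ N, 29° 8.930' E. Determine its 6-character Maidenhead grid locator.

KN49nc

Shift to the Maidenhead origin (180°W, 90°S): lon 209.1488, lat 139.1159.
Field (20°×10°, letters A–R): lon ⌊209.1488/20⌋ = 10 → K; lat ⌊139.1159/10⌋ = 13 → N.
Square (2°×1°, digits 0–9): lon ⌊9.1488/2⌋ = 4; lat ⌊9.1159/1⌋ = 9.
Subsquare (5′×2.5′, letters a–x): lon ⌊1.1488/0.0833333⌋ = 13 → n; lat ⌊0.1159/0.0416667⌋ = 2 → c.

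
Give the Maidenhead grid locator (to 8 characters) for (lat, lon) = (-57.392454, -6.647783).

ID62qo25

Offset from 180°W / 90°S: lon 173.35222°, lat 32.60755°.
Field: 173.35222/20 → 8 → I, 32.60755/10 → 3 → D; chars ID.
Square: 13.35222/2 → 6, 2.60755/1 → 2; chars 62.
Subsquare: 1.35222/0.0833333 → 16 → q, 0.60755/0.0416667 → 14 → o; chars qo.
Extended square: 0.01888/0.00833333 → 2, 0.02421/0.00416667 → 5; chars 25.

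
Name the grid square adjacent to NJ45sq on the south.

Latitude subsquare q = 16; −1 → 15 = p.
The longitude characters are unchanged.

NJ45sp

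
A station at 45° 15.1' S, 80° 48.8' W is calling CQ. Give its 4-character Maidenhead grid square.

Shift to the Maidenhead origin (180°W, 90°S): lon 99.19, lat 44.75.
Field: lon ⌊99.19/20⌋ = 4 → E; lat ⌊44.75/10⌋ = 4 → E.
Square: lon ⌊19.19/2⌋ = 9; lat ⌊4.75/1⌋ = 4.

EE94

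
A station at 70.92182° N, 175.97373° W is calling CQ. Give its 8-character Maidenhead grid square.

Add 180° to longitude and 90° to latitude: 4.02627, 160.92182.
Field: lon ⌊4.02627/20⌋ = 0 → A; lat ⌊160.92182/10⌋ = 16 → Q.
Square: lon ⌊4.02627/2⌋ = 2; lat ⌊0.92182/1⌋ = 0.
Subsquare: lon ⌊0.02627/0.0833333⌋ = 0 → a; lat ⌊0.92182/0.0416667⌋ = 22 → w.
Extended square: lon ⌊0.02627/0.00833333⌋ = 3; lat ⌊0.00515/0.00416667⌋ = 1.

AQ20aw31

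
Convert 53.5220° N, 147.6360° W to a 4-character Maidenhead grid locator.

Add 180° to longitude and 90° to latitude: 32.36, 143.52.
Field: 32.36/20 → 1 → B, 143.52/10 → 14 → O; chars BO.
Square: 12.36/2 → 6, 3.52/1 → 3; chars 63.

BO63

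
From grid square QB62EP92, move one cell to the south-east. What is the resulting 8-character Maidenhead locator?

QB62fp01

Longitude extended square 9; +1 → 10, wraps to 0, carry into subsquare.
Longitude subsquare e = 4; +1 → 5 = f.
Latitude extended square 2; −1 → 1.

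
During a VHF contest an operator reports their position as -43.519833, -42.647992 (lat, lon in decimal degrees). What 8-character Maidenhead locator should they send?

Shift to the Maidenhead origin (180°W, 90°S): lon 137.35201, lat 46.48017.
Field (20°×10°, letters A–R): 137.35201/20 → 6 → G, 46.48017/10 → 4 → E; chars GE.
Square (2°×1°, digits 0–9): 17.35201/2 → 8, 6.48017/1 → 6; chars 86.
Subsquare (5′×2.5′, letters a–x): 1.35201/0.0833333 → 16 → q, 0.48017/0.0416667 → 11 → l; chars ql.
Extended square (30″×15″, digits 0–9): 0.01867/0.00833333 → 2, 0.02183/0.00416667 → 5; chars 25.

GE86ql25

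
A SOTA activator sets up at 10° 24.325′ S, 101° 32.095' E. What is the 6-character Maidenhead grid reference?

Offset from 180°W / 90°S: lon 281.5349°, lat 79.5946°.
Field (20°×10°, letters A–R): 281.5349/20 → 14 → O, 79.5946/10 → 7 → H; chars OH.
Square (2°×1°, digits 0–9): 1.5349/2 → 0, 9.5946/1 → 9; chars 09.
Subsquare (5′×2.5′, letters a–x): 1.5349/0.0833333 → 18 → s, 0.5946/0.0416667 → 14 → o; chars so.

OH09so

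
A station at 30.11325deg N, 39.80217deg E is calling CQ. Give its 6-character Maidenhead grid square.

Shift to the Maidenhead origin (180°W, 90°S): lon 219.8022, lat 120.1132.
Field: lon ⌊219.8022/20⌋ = 10 → K; lat ⌊120.1132/10⌋ = 12 → M.
Square: lon ⌊19.8022/2⌋ = 9; lat ⌊0.1132/1⌋ = 0.
Subsquare: lon ⌊1.8022/0.0833333⌋ = 21 → v; lat ⌊0.1132/0.0416667⌋ = 2 → c.

KM90vc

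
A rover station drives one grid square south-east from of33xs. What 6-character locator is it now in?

OF43ar

Longitude subsquare x = 23; +1 → 24, wraps to 0 = a, carry into square.
Longitude square 3; +1 → 4.
Latitude subsquare s = 18; −1 → 17 = r.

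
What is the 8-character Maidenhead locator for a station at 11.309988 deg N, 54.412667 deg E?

Offset from 180°W / 90°S: lon 234.41267°, lat 101.30999°.
Field: lon ⌊234.41267/20⌋ = 11 → L; lat ⌊101.30999/10⌋ = 10 → K.
Square: lon ⌊14.41267/2⌋ = 7; lat ⌊1.30999/1⌋ = 1.
Subsquare: lon ⌊0.41267/0.0833333⌋ = 4 → e; lat ⌊0.30999/0.0416667⌋ = 7 → h.
Extended square: lon ⌊0.07933/0.00833333⌋ = 9; lat ⌊0.01832/0.00416667⌋ = 4.

LK71eh94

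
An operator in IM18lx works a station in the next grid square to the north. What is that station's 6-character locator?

IM19la

Latitude subsquare x = 23; +1 → 24, wraps to 0 = a, carry into square.
Latitude square 8; +1 → 9.
The longitude characters are unchanged.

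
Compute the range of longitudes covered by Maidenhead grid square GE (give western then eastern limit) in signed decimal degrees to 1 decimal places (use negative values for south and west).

Field G=6, E=4: +6·20° lon, +4·10° lat → SW at lon -60°, lat -50°.
Cell spans 20° lon × 10° lat.
west -60.0, east -40.0.

-60.0, -40.0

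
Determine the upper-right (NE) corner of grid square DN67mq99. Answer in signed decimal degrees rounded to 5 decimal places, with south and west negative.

47.70833, -106.91667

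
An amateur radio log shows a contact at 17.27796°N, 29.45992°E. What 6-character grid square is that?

KK47rg

Offset from 180°W / 90°S: lon 209.4599°, lat 107.2780°.
Field (20°×10°, letters A–R): lon ⌊209.4599/20⌋ = 10 → K; lat ⌊107.2780/10⌋ = 10 → K.
Square (2°×1°, digits 0–9): lon ⌊9.4599/2⌋ = 4; lat ⌊7.2780/1⌋ = 7.
Subsquare (5′×2.5′, letters a–x): lon ⌊1.4599/0.0833333⌋ = 17 → r; lat ⌊0.2780/0.0416667⌋ = 6 → g.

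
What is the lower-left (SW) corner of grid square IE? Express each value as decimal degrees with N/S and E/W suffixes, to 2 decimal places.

50.00° S, 20.00° W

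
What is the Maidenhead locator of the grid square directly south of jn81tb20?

JN81ta29

Latitude extended square 0; −1 → -1, wraps to 9, carry into subsquare.
Latitude subsquare b = 1; −1 → 0 = a.
The longitude characters are unchanged.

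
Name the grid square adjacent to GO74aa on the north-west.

GO64xb

Longitude subsquare a = 0; −1 → -1, wraps to 23 = x, carry into square.
Longitude square 7; −1 → 6.
Latitude subsquare a = 0; +1 → 1 = b.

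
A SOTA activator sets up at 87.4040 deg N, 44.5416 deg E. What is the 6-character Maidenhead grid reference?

LR27gj

Shift to the Maidenhead origin (180°W, 90°S): lon 224.5416, lat 177.4040.
Field: lon ⌊224.5416/20⌋ = 11 → L; lat ⌊177.4040/10⌋ = 17 → R.
Square: lon ⌊4.5416/2⌋ = 2; lat ⌊7.4040/1⌋ = 7.
Subsquare: lon ⌊0.5416/0.0833333⌋ = 6 → g; lat ⌊0.4040/0.0416667⌋ = 9 → j.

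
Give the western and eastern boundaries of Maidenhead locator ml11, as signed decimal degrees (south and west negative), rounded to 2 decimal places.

62.00, 64.00

Field M=12, L=11: +12·20° lon, +11·10° lat → SW at lon 60°, lat 20°.
Square 1, 1: +1·2° lon, +1·1° lat → SW at lon 62°, lat 21°.
Cell spans 2° lon × 1° lat.
west 62.00, east 64.00.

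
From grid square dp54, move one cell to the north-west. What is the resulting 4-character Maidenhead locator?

DP45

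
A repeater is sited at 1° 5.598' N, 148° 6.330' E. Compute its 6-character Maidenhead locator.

QJ41bc

Offset from 180°W / 90°S: lon 328.1055°, lat 91.0933°.
Field: lon ⌊328.1055/20⌋ = 16 → Q; lat ⌊91.0933/10⌋ = 9 → J.
Square: lon ⌊8.1055/2⌋ = 4; lat ⌊1.0933/1⌋ = 1.
Subsquare: lon ⌊0.1055/0.0833333⌋ = 1 → b; lat ⌊0.0933/0.0416667⌋ = 2 → c.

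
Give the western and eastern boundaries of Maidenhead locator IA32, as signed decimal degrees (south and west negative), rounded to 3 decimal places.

Field I=8, A=0: +8·20° lon, +0·10° lat → SW at lon -20°, lat -90°.
Square 3, 2: +3·2° lon, +2·1° lat → SW at lon -14°, lat -88°.
Cell spans 2° lon × 1° lat.
west -14.000, east -12.000.

-14.000, -12.000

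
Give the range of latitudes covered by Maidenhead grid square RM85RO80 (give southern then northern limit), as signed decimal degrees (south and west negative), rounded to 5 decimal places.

35.58333, 35.58750

Field R=17, M=12: +17·20° lon, +12·10° lat → SW at lon 160°, lat 30°.
Square 8, 5: +8·2° lon, +5·1° lat → SW at lon 176°, lat 35°.
Subsquare r=17, o=14: +17·0.0833333° lon, +14·0.0416667° lat → SW at lon 177.417°, lat 35.5833°.
Extended square 8, 0: +8·0.00833333° lon, +0·0.00416667° lat → SW at lon 177.483°, lat 35.5833°.
Cell spans 0.00833333° lon × 0.00416667° lat.
south 35.58333, north 35.58750.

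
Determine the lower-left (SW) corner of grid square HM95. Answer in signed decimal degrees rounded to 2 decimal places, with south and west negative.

35.00, -22.00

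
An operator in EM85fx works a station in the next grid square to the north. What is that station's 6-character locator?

EM86fa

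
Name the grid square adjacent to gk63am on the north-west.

Longitude subsquare a = 0; −1 → -1, wraps to 23 = x, carry into square.
Longitude square 6; −1 → 5.
Latitude subsquare m = 12; +1 → 13 = n.

GK53xn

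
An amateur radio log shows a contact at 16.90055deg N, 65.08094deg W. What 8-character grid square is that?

Add 180° to longitude and 90° to latitude: 114.91906, 106.90055.
Field: 114.91906/20 → 5 → F, 106.90055/10 → 10 → K; chars FK.
Square: 14.91906/2 → 7, 6.90055/1 → 6; chars 76.
Subsquare: 0.91906/0.0833333 → 11 → l, 0.90055/0.0416667 → 21 → v; chars lv.
Extended square: 0.00239/0.00833333 → 0, 0.02555/0.00416667 → 6; chars 06.

FK76lv06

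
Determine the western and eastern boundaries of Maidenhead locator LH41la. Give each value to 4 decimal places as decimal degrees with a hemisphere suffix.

48.9167° E, 49.0000° E

Field L=11, H=7: +11·20° lon, +7·10° lat → SW at lon 40°, lat -20°.
Square 4, 1: +4·2° lon, +1·1° lat → SW at lon 48°, lat -19°.
Subsquare l=11, a=0: +11·0.0833333° lon, +0·0.0416667° lat → SW at lon 48.9167°, lat -19°.
Cell spans 0.0833333° lon × 0.0416667° lat.
west 48.9167° E, east 49.0000° E.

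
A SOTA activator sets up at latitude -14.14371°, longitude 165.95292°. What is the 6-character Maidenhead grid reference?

Shift to the Maidenhead origin (180°W, 90°S): lon 345.9529, lat 75.8563.
Field (20°×10°, letters A–R): lon ⌊345.9529/20⌋ = 17 → R; lat ⌊75.8563/10⌋ = 7 → H.
Square (2°×1°, digits 0–9): lon ⌊5.9529/2⌋ = 2; lat ⌊5.8563/1⌋ = 5.
Subsquare (5′×2.5′, letters a–x): lon ⌊1.9529/0.0833333⌋ = 23 → x; lat ⌊0.8563/0.0416667⌋ = 20 → u.

RH25xu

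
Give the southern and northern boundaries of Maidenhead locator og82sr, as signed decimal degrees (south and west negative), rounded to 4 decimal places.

-27.2917, -27.2500

Field O=14, G=6: +14·20° lon, +6·10° lat → SW at lon 100°, lat -30°.
Square 8, 2: +8·2° lon, +2·1° lat → SW at lon 116°, lat -28°.
Subsquare s=18, r=17: +18·0.0833333° lon, +17·0.0416667° lat → SW at lon 117.5°, lat -27.2917°.
Cell spans 0.0833333° lon × 0.0416667° lat.
south -27.2917, north -27.2500.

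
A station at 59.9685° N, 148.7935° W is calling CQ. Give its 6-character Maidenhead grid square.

BO59ox

Add 180° to longitude and 90° to latitude: 31.2065, 149.9685.
Field (20°×10°, letters A–R): lon ⌊31.2065/20⌋ = 1 → B; lat ⌊149.9685/10⌋ = 14 → O.
Square (2°×1°, digits 0–9): lon ⌊11.2065/2⌋ = 5; lat ⌊9.9685/1⌋ = 9.
Subsquare (5′×2.5′, letters a–x): lon ⌊1.2065/0.0833333⌋ = 14 → o; lat ⌊0.9685/0.0416667⌋ = 23 → x.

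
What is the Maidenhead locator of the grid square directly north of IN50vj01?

IN50vj02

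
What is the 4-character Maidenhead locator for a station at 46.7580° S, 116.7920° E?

OE83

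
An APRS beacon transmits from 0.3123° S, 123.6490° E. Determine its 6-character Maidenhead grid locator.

Add 180° to longitude and 90° to latitude: 303.6490, 89.6877.
Field: 303.6490/20 → 15 → P, 89.6877/10 → 8 → I; chars PI.
Square: 3.6490/2 → 1, 9.6877/1 → 9; chars 19.
Subsquare: 1.6490/0.0833333 → 19 → t, 0.6877/0.0416667 → 16 → q; chars tq.

PI19tq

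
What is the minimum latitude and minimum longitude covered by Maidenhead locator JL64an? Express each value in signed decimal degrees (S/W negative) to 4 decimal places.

24.5417, 12.0000

Field J=9, L=11: +9·20° lon, +11·10° lat → SW at lon 0°, lat 20°.
Square 6, 4: +6·2° lon, +4·1° lat → SW at lon 12°, lat 24°.
Subsquare a=0, n=13: +0·0.0833333° lon, +13·0.0416667° lat → SW at lon 12°, lat 24.5417°.
latitude 24.5417, longitude 12.0000.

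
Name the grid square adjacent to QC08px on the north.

QC09pa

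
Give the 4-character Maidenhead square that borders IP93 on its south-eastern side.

JP02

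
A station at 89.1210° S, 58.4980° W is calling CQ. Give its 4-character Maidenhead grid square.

GA00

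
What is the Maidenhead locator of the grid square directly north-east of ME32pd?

ME32qe

Longitude subsquare p = 15; +1 → 16 = q.
Latitude subsquare d = 3; +1 → 4 = e.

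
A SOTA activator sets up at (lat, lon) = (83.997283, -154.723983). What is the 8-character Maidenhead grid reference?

BR23px39

Offset from 180°W / 90°S: lon 25.27602°, lat 173.99728°.
Field (20°×10°, letters A–R): 25.27602/20 → 1 → B, 173.99728/10 → 17 → R; chars BR.
Square (2°×1°, digits 0–9): 5.27602/2 → 2, 3.99728/1 → 3; chars 23.
Subsquare (5′×2.5′, letters a–x): 1.27602/0.0833333 → 15 → p, 0.99728/0.0416667 → 23 → x; chars px.
Extended square (30″×15″, digits 0–9): 0.02602/0.00833333 → 3, 0.03895/0.00416667 → 9; chars 39.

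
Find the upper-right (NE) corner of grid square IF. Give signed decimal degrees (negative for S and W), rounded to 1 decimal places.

-30.0, 0.0

Field I=8, F=5: +8·20° lon, +5·10° lat → SW at lon -20°, lat -40°.
Cell spans 20° lon × 10° lat. NE corner is SW corner plus one full cell.
latitude -30.0, longitude 0.0.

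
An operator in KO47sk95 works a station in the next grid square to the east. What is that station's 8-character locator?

Longitude extended square 9; +1 → 10, wraps to 0, carry into subsquare.
Longitude subsquare s = 18; +1 → 19 = t.
The latitude characters are unchanged.

KO47tk05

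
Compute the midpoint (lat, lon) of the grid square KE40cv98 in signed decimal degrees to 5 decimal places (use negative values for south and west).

Field K=10, E=4: +10·20° lon, +4·10° lat → SW at lon 20°, lat -50°.
Square 4, 0: +4·2° lon, +0·1° lat → SW at lon 28°, lat -50°.
Subsquare c=2, v=21: +2·0.0833333° lon, +21·0.0416667° lat → SW at lon 28.1667°, lat -49.125°.
Extended square 9, 8: +9·0.00833333° lon, +8·0.00416667° lat → SW at lon 28.2417°, lat -49.0917°.
Cell spans 0.00833333° lon × 0.00416667° lat. Centre is SW corner plus half of each.
latitude -49.08958, longitude 28.24583.

-49.08958, 28.24583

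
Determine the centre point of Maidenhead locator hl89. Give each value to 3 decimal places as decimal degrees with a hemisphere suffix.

Field H=7, L=11: +7·20° lon, +11·10° lat → SW at lon -40°, lat 20°.
Square 8, 9: +8·2° lon, +9·1° lat → SW at lon -24°, lat 29°.
Cell spans 2° lon × 1° lat. Centre is SW corner plus half of each.
latitude 29.500° N, longitude 23.000° W.

29.500° N, 23.000° W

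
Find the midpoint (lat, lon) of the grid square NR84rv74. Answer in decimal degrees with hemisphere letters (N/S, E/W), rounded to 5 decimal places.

Field N=13, R=17: +13·20° lon, +17·10° lat → SW at lon 80°, lat 80°.
Square 8, 4: +8·2° lon, +4·1° lat → SW at lon 96°, lat 84°.
Subsquare r=17, v=21: +17·0.0833333° lon, +21·0.0416667° lat → SW at lon 97.4167°, lat 84.875°.
Extended square 7, 4: +7·0.00833333° lon, +4·0.00416667° lat → SW at lon 97.475°, lat 84.8917°.
Cell spans 0.00833333° lon × 0.00416667° lat. Centre is SW corner plus half of each.
latitude 84.89375° N, longitude 97.47917° E.

84.89375° N, 97.47917° E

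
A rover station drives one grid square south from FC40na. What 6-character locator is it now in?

Latitude subsquare a = 0; −1 → -1, wraps to 23 = x, carry into square.
Latitude square 0; −1 → -1, wraps to 9, carry into field.
Latitude field C = 2; −1 → 1 = B.
The longitude characters are unchanged.

FB49nx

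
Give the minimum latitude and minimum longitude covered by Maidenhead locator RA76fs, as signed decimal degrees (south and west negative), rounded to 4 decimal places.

-83.2500, 174.4167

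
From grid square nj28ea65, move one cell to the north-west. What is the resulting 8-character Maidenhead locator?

NJ28ea56

Longitude extended square 6; −1 → 5.
Latitude extended square 5; +1 → 6.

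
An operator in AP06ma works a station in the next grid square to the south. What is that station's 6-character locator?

AP05mx

Latitude subsquare a = 0; −1 → -1, wraps to 23 = x, carry into square.
Latitude square 6; −1 → 5.
The longitude characters are unchanged.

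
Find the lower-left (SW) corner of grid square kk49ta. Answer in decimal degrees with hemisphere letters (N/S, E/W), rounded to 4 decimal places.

19.0000° N, 29.5833° E

Field K=10, K=10: +10·20° lon, +10·10° lat → SW at lon 20°, lat 10°.
Square 4, 9: +4·2° lon, +9·1° lat → SW at lon 28°, lat 19°.
Subsquare t=19, a=0: +19·0.0833333° lon, +0·0.0416667° lat → SW at lon 29.5833°, lat 19°.
latitude 19.0000° N, longitude 29.5833° E.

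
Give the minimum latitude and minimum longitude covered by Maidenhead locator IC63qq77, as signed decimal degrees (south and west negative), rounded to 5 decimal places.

-66.30417, -6.60833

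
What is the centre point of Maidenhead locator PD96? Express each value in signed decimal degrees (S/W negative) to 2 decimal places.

Field P=15, D=3: +15·20° lon, +3·10° lat → SW at lon 120°, lat -60°.
Square 9, 6: +9·2° lon, +6·1° lat → SW at lon 138°, lat -54°.
Cell spans 2° lon × 1° lat. Centre is SW corner plus half of each.
latitude -53.50, longitude 139.00.

-53.50, 139.00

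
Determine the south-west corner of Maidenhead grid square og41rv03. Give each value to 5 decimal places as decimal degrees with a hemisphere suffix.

28.11250° S, 109.41667° E

Field O=14, G=6: +14·20° lon, +6·10° lat → SW at lon 100°, lat -30°.
Square 4, 1: +4·2° lon, +1·1° lat → SW at lon 108°, lat -29°.
Subsquare r=17, v=21: +17·0.0833333° lon, +21·0.0416667° lat → SW at lon 109.417°, lat -28.125°.
Extended square 0, 3: +0·0.00833333° lon, +3·0.00416667° lat → SW at lon 109.417°, lat -28.1125°.
latitude 28.11250° S, longitude 109.41667° E.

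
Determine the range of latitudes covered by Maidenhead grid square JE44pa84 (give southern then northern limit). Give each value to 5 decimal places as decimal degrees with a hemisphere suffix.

45.98333° S, 45.97917° S

Field J=9, E=4: +9·20° lon, +4·10° lat → SW at lon 0°, lat -50°.
Square 4, 4: +4·2° lon, +4·1° lat → SW at lon 8°, lat -46°.
Subsquare p=15, a=0: +15·0.0833333° lon, +0·0.0416667° lat → SW at lon 9.25°, lat -46°.
Extended square 8, 4: +8·0.00833333° lon, +4·0.00416667° lat → SW at lon 9.31667°, lat -45.9833°.
Cell spans 0.00833333° lon × 0.00416667° lat.
south 45.98333° S, north 45.97917° S.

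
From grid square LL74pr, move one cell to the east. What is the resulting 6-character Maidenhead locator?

LL74qr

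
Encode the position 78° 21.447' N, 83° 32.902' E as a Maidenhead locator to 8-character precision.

NQ18si55

Add 180° to longitude and 90° to latitude: 263.54837, 168.35745.
Field: 263.54837/20 → 13 → N, 168.35745/10 → 16 → Q; chars NQ.
Square: 3.54837/2 → 1, 8.35745/1 → 8; chars 18.
Subsquare: 1.54837/0.0833333 → 18 → s, 0.35745/0.0416667 → 8 → i; chars si.
Extended square: 0.04837/0.00833333 → 5, 0.02412/0.00416667 → 5; chars 55.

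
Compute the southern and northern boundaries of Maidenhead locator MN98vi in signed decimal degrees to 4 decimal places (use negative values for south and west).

48.3333, 48.3750

Field M=12, N=13: +12·20° lon, +13·10° lat → SW at lon 60°, lat 40°.
Square 9, 8: +9·2° lon, +8·1° lat → SW at lon 78°, lat 48°.
Subsquare v=21, i=8: +21·0.0833333° lon, +8·0.0416667° lat → SW at lon 79.75°, lat 48.3333°.
Cell spans 0.0833333° lon × 0.0416667° lat.
south 48.3333, north 48.3750.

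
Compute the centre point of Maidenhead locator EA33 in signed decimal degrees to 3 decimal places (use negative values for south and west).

Field E=4, A=0: +4·20° lon, +0·10° lat → SW at lon -100°, lat -90°.
Square 3, 3: +3·2° lon, +3·1° lat → SW at lon -94°, lat -87°.
Cell spans 2° lon × 1° lat. Centre is SW corner plus half of each.
latitude -86.500, longitude -93.000.

-86.500, -93.000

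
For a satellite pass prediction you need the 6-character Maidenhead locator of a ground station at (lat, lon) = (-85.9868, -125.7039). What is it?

Shift to the Maidenhead origin (180°W, 90°S): lon 54.2961, lat 4.0132.
Field (20°×10°, letters A–R): 54.2961/20 → 2 → C, 4.0132/10 → 0 → A; chars CA.
Square (2°×1°, digits 0–9): 14.2961/2 → 7, 4.0132/1 → 4; chars 74.
Subsquare (5′×2.5′, letters a–x): 0.2961/0.0833333 → 3 → d, 0.0132/0.0416667 → 0 → a; chars da.

CA74da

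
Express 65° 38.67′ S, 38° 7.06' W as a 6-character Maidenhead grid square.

Add 180° to longitude and 90° to latitude: 141.8823, 24.3555.
Field: 141.8823/20 → 7 → H, 24.3555/10 → 2 → C; chars HC.
Square: 1.8823/2 → 0, 4.3555/1 → 4; chars 04.
Subsquare: 1.8823/0.0833333 → 22 → w, 0.3555/0.0416667 → 8 → i; chars wi.

HC04wi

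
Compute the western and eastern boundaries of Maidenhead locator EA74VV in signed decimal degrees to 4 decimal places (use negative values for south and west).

-84.2500, -84.1667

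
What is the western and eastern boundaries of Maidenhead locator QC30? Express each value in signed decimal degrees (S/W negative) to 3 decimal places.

146.000, 148.000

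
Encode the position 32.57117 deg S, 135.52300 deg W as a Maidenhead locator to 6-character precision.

Offset from 180°W / 90°S: lon 44.4770°, lat 57.4288°.
Field: 44.4770/20 → 2 → C, 57.4288/10 → 5 → F; chars CF.
Square: 4.4770/2 → 2, 7.4288/1 → 7; chars 27.
Subsquare: 0.4770/0.0833333 → 5 → f, 0.4288/0.0416667 → 10 → k; chars fk.

CF27fk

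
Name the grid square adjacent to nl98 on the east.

OL08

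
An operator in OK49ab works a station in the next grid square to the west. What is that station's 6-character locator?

Longitude subsquare a = 0; −1 → -1, wraps to 23 = x, carry into square.
Longitude square 4; −1 → 3.
The latitude characters are unchanged.

OK39xb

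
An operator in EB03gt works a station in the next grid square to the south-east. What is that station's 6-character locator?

Longitude subsquare g = 6; +1 → 7 = h.
Latitude subsquare t = 19; −1 → 18 = s.

EB03hs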